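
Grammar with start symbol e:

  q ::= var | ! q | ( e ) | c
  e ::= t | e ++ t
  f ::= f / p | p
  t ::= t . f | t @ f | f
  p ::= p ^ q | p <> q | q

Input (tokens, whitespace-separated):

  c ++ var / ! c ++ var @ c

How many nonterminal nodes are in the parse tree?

[e [e [e [t [f [p [q c]]]]] ++ [t [f [f [p [q var]]] / [p [q ! [q c]]]]]] ++ [t [t [f [p [q var]]]] @ [f [p [q c]]]]]

23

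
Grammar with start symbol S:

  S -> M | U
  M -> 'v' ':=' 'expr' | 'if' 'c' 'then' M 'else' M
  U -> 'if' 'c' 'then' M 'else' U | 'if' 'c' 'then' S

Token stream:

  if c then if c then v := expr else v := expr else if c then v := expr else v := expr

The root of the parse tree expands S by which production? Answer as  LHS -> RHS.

S -> M

[S [M if c then [M if c then [M v := expr] else [M v := expr]] else [M if c then [M v := expr] else [M v := expr]]]]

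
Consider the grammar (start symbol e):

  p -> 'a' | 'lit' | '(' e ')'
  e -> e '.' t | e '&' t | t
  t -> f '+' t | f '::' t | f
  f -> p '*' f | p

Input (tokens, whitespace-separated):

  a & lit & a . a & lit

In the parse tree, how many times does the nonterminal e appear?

[e [e [e [e [e [t [f [p a]]]] & [t [f [p lit]]]] & [t [f [p a]]]] . [t [f [p a]]]] & [t [f [p lit]]]]

5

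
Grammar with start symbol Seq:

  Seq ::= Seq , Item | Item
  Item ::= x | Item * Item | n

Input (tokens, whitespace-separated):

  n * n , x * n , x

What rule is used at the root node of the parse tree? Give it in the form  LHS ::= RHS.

[Seq [Seq [Seq [Item [Item n] * [Item n]]] , [Item [Item x] * [Item n]]] , [Item x]]

Seq ::= Seq , Item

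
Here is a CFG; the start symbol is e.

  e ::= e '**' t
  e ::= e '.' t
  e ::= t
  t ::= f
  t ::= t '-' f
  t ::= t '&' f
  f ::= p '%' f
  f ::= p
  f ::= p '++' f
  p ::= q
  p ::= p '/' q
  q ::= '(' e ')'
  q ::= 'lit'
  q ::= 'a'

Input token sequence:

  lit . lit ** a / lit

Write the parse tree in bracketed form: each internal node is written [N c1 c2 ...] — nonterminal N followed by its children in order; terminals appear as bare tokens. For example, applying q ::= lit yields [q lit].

e
e ** t
e . t ** t
t . t ** t
f . t ** t
p . t ** t
q . t ** t
lit . t ** t
lit . f ** t
lit . p ** t
lit . q ** t
lit . lit ** t
lit . lit ** f
lit . lit ** p
lit . lit ** p / q
lit . lit ** q / q
lit . lit ** a / q
lit . lit ** a / lit

[e [e [e [t [f [p [q lit]]]]] . [t [f [p [q lit]]]]] ** [t [f [p [p [q a]] / [q lit]]]]]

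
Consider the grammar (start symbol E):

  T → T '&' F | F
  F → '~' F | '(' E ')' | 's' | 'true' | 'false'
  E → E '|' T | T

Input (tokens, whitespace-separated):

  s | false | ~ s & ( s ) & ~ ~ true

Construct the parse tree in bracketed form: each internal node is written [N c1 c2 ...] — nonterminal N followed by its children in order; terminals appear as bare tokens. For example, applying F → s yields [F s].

[E [E [E [T [F s]]] | [T [F false]]] | [T [T [T [F ~ [F s]]] & [F ( [E [T [F s]]] )]] & [F ~ [F ~ [F true]]]]]

E
E | T
E | T | T
T | T | T
F | T | T
s | T | T
s | F | T
s | false | T
s | false | T & F
s | false | T & F & F
s | false | F & F & F
s | false | ~ F & F & F
s | false | ~ s & F & F
s | false | ~ s & ( E ) & F
s | false | ~ s & ( T ) & F
s | false | ~ s & ( F ) & F
s | false | ~ s & ( s ) & F
s | false | ~ s & ( s ) & ~ F
s | false | ~ s & ( s ) & ~ ~ F
s | false | ~ s & ( s ) & ~ ~ true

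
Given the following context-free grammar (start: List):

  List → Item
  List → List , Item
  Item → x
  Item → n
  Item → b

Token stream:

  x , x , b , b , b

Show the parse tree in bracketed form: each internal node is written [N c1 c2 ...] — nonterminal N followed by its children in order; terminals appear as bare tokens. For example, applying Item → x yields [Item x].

[List [List [List [List [List [Item x]] , [Item x]] , [Item b]] , [Item b]] , [Item b]]

List
List , Item
List , Item , Item
List , Item , Item , Item
List , Item , Item , Item , Item
Item , Item , Item , Item , Item
x , Item , Item , Item , Item
x , x , Item , Item , Item
x , x , b , Item , Item
x , x , b , b , Item
x , x , b , b , b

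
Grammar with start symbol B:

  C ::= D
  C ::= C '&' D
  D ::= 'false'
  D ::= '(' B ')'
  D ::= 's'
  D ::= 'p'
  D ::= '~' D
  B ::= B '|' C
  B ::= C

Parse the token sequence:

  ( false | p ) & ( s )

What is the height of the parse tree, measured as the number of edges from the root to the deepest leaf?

8

[B [C [C [D ( [B [B [C [D false]]] | [C [D p]]] )]] & [D ( [B [C [D s]]] )]]]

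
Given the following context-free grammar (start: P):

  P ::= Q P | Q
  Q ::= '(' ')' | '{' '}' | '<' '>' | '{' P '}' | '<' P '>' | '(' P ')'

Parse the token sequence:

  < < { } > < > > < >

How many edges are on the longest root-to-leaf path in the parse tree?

6

[P [Q < [P [Q < [P [Q { }]] >] [P [Q < >]]] >] [P [Q < >]]]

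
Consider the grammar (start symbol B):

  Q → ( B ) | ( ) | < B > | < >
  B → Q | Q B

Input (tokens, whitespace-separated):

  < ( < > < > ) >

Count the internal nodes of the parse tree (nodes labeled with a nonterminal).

[B [Q < [B [Q ( [B [Q < >] [B [Q < >]]] )]] >]]

8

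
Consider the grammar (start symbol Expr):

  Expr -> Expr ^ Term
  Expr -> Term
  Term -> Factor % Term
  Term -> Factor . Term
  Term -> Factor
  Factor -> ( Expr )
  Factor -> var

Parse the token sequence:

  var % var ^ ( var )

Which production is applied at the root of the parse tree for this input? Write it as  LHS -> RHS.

[Expr [Expr [Term [Factor var] % [Term [Factor var]]]] ^ [Term [Factor ( [Expr [Term [Factor var]]] )]]]

Expr -> Expr ^ Term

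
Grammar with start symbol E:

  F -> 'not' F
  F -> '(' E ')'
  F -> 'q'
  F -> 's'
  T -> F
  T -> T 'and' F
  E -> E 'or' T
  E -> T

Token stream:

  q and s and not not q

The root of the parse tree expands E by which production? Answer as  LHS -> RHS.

[E [T [T [T [F q]] and [F s]] and [F not [F not [F q]]]]]

E -> T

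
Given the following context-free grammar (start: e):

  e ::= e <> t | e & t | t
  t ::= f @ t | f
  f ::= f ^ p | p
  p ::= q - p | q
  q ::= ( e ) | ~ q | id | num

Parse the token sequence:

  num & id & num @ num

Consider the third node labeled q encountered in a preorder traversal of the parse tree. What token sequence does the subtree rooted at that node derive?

num

[e [e [e [t [f [p [q num]]]]] & [t [f [p [q id]]]]] & [t [f [p [q num]]] @ [t [f [p [q num]]]]]]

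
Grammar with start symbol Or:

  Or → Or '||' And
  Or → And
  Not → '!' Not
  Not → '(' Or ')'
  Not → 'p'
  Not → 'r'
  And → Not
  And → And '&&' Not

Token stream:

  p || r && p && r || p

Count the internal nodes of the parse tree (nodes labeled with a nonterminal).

13

[Or [Or [Or [And [Not p]]] || [And [And [And [Not r]] && [Not p]] && [Not r]]] || [And [Not p]]]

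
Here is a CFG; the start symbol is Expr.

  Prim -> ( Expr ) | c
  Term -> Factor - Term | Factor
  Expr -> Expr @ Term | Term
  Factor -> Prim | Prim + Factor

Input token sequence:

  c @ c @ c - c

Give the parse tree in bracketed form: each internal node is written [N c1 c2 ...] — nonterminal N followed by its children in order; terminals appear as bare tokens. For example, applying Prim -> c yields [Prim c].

[Expr [Expr [Expr [Term [Factor [Prim c]]]] @ [Term [Factor [Prim c]]]] @ [Term [Factor [Prim c]] - [Term [Factor [Prim c]]]]]

Expr
Expr @ Term
Expr @ Term @ Term
Term @ Term @ Term
Factor @ Term @ Term
Prim @ Term @ Term
c @ Term @ Term
c @ Factor @ Term
c @ Prim @ Term
c @ c @ Term
c @ c @ Factor - Term
c @ c @ Prim - Term
c @ c @ c - Term
c @ c @ c - Factor
c @ c @ c - Prim
c @ c @ c - c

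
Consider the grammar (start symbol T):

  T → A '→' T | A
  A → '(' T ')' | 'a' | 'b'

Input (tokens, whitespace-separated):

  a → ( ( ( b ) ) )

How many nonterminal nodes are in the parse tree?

[T [A a] → [T [A ( [T [A ( [T [A ( [T [A b]] )]] )]] )]]]

10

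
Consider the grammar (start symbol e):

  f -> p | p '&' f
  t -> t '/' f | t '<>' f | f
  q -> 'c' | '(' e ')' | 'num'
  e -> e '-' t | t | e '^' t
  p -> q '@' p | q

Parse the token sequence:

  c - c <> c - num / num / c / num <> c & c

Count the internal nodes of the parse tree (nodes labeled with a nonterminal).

[e [e [e [t [f [p [q c]]]]] - [t [t [f [p [q c]]]] <> [f [p [q c]]]]] - [t [t [t [t [t [f [p [q num]]]] / [f [p [q num]]]] / [f [p [q c]]]] / [f [p [q num]]]] <> [f [p [q c]] & [f [p [q c]]]]]]

38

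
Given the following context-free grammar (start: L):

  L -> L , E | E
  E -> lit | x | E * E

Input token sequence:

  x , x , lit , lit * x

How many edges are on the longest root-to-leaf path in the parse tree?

[L [L [L [L [E x]] , [E x]] , [E lit]] , [E [E lit] * [E x]]]

5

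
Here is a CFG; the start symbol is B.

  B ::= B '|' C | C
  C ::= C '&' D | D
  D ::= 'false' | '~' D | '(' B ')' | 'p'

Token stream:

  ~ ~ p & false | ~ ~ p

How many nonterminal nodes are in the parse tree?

[B [B [C [C [D ~ [D ~ [D p]]]] & [D false]]] | [C [D ~ [D ~ [D p]]]]]

12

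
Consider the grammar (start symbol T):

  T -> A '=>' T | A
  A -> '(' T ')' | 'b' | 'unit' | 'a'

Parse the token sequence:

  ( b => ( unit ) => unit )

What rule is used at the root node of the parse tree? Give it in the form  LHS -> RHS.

[T [A ( [T [A b] => [T [A ( [T [A unit]] )] => [T [A unit]]]] )]]

T -> A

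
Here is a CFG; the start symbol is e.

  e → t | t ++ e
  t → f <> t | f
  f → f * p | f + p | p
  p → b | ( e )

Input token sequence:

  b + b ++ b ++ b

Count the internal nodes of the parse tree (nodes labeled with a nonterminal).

[e [t [f [f [p b]] + [p b]]] ++ [e [t [f [p b]]] ++ [e [t [f [p b]]]]]]

14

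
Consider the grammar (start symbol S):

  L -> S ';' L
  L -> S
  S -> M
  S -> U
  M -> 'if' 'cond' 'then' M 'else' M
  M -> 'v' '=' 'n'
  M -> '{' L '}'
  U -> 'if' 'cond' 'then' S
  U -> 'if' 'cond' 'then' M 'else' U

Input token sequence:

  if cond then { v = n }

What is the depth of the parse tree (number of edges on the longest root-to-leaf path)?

7

[S [U if cond then [S [M { [L [S [M v = n]]] }]]]]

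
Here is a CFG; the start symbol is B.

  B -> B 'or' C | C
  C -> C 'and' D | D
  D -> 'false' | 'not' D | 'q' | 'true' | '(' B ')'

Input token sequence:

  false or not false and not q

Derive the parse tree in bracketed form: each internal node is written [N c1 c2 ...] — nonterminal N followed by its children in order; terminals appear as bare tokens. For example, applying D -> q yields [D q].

[B [B [C [D false]]] or [C [C [D not [D false]]] and [D not [D q]]]]

B
B or C
C or C
D or C
false or C
false or C and D
false or D and D
false or not D and D
false or not false and D
false or not false and not D
false or not false and not q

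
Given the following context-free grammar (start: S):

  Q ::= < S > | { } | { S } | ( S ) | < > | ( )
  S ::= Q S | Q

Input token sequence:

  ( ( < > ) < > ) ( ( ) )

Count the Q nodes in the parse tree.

6

[S [Q ( [S [Q ( [S [Q < >]] )] [S [Q < >]]] )] [S [Q ( [S [Q ( )]] )]]]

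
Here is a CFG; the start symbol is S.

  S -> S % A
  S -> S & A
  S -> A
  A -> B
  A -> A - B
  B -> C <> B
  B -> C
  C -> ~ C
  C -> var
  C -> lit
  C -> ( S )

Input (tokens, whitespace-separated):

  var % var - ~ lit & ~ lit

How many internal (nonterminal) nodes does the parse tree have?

17

[S [S [S [A [B [C var]]]] % [A [A [B [C var]]] - [B [C ~ [C lit]]]]] & [A [B [C ~ [C lit]]]]]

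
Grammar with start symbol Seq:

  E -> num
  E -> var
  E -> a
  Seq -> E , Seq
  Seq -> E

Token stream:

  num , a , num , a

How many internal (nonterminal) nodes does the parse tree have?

[Seq [E num] , [Seq [E a] , [Seq [E num] , [Seq [E a]]]]]

8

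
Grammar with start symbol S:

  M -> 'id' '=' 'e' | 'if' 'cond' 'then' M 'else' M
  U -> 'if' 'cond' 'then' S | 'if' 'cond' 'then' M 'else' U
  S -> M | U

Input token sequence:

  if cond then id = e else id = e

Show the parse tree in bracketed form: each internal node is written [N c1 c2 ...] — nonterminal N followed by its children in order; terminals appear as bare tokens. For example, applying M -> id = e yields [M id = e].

[S [M if cond then [M id = e] else [M id = e]]]

S
M
if cond then M else M
if cond then id = e else M
if cond then id = e else id = e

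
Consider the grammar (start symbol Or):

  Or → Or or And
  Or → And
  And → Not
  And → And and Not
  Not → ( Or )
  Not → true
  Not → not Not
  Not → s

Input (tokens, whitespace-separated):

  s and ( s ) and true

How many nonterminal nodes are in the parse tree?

10

[Or [And [And [And [Not s]] and [Not ( [Or [And [Not s]]] )]] and [Not true]]]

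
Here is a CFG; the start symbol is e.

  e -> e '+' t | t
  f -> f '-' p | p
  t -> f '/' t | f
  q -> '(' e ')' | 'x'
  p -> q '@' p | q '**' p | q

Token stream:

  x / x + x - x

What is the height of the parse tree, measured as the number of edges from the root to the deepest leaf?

[e [e [t [f [p [q x]]] / [t [f [p [q x]]]]]] + [t [f [f [p [q x]]] - [p [q x]]]]]

7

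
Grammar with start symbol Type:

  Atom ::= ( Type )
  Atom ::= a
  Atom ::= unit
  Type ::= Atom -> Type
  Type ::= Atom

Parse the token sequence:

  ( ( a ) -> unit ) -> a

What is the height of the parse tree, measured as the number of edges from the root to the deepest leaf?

6

[Type [Atom ( [Type [Atom ( [Type [Atom a]] )] -> [Type [Atom unit]]] )] -> [Type [Atom a]]]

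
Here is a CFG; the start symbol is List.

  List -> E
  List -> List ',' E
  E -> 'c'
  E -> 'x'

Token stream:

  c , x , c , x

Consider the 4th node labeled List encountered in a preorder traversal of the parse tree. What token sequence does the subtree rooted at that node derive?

c

[List [List [List [List [E c]] , [E x]] , [E c]] , [E x]]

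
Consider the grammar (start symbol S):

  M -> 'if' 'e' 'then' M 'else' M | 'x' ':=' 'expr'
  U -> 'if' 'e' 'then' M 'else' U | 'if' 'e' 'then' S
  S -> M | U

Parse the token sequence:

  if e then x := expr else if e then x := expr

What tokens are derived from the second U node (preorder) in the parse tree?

if e then x := expr

[S [U if e then [M x := expr] else [U if e then [S [M x := expr]]]]]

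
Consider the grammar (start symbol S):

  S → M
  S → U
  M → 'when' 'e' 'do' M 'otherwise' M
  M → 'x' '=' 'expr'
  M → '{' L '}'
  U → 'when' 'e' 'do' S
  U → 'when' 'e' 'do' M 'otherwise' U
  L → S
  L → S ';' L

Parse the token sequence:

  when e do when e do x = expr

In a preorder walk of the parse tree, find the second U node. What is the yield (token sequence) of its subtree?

when e do x = expr

[S [U when e do [S [U when e do [S [M x = expr]]]]]]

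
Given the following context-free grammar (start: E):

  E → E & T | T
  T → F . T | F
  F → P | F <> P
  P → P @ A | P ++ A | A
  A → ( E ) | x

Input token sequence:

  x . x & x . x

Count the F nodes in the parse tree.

[E [E [T [F [P [A x]]] . [T [F [P [A x]]]]]] & [T [F [P [A x]]] . [T [F [P [A x]]]]]]

4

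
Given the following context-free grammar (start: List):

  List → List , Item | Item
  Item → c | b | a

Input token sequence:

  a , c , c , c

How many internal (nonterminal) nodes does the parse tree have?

8

[List [List [List [List [Item a]] , [Item c]] , [Item c]] , [Item c]]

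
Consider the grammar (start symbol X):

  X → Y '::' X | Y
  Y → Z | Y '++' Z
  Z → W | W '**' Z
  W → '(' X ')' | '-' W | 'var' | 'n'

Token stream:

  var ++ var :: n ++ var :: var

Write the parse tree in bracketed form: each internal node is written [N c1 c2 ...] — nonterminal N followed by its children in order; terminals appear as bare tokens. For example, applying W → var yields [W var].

X
Y :: X
Y ++ Z :: X
Z ++ Z :: X
W ++ Z :: X
var ++ Z :: X
var ++ W :: X
var ++ var :: X
var ++ var :: Y :: X
var ++ var :: Y ++ Z :: X
var ++ var :: Z ++ Z :: X
var ++ var :: W ++ Z :: X
var ++ var :: n ++ Z :: X
var ++ var :: n ++ W :: X
var ++ var :: n ++ var :: X
var ++ var :: n ++ var :: Y
var ++ var :: n ++ var :: Z
var ++ var :: n ++ var :: W
var ++ var :: n ++ var :: var

[X [Y [Y [Z [W var]]] ++ [Z [W var]]] :: [X [Y [Y [Z [W n]]] ++ [Z [W var]]] :: [X [Y [Z [W var]]]]]]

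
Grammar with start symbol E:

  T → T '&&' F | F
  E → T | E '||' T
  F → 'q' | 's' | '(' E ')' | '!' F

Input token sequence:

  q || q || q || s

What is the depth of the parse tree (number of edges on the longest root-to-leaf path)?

6

[E [E [E [E [T [F q]]] || [T [F q]]] || [T [F q]]] || [T [F s]]]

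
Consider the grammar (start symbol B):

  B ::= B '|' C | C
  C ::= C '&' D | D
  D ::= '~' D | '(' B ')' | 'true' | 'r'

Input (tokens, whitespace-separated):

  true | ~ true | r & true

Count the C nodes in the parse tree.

4

[B [B [B [C [D true]]] | [C [D ~ [D true]]]] | [C [C [D r]] & [D true]]]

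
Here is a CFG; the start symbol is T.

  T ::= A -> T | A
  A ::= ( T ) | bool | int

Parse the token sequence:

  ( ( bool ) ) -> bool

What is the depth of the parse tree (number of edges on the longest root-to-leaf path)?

[T [A ( [T [A ( [T [A bool]] )]] )] -> [T [A bool]]]

6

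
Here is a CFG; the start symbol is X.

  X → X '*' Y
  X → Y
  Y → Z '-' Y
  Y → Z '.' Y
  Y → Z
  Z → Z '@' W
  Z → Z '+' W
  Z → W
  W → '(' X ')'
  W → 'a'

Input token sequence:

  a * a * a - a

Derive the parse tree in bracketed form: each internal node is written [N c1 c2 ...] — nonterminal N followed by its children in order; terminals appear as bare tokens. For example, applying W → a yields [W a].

[X [X [X [Y [Z [W a]]]] * [Y [Z [W a]]]] * [Y [Z [W a]] - [Y [Z [W a]]]]]

X
X * Y
X * Y * Y
Y * Y * Y
Z * Y * Y
W * Y * Y
a * Y * Y
a * Z * Y
a * W * Y
a * a * Y
a * a * Z - Y
a * a * W - Y
a * a * a - Y
a * a * a - Z
a * a * a - W
a * a * a - a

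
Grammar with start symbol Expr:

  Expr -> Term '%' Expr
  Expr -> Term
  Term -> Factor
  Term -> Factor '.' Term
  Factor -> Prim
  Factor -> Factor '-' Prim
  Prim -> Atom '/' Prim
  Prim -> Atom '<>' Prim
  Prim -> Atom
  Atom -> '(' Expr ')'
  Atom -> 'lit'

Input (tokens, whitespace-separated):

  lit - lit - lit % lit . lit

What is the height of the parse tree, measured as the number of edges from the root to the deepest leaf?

7

[Expr [Term [Factor [Factor [Factor [Prim [Atom lit]]] - [Prim [Atom lit]]] - [Prim [Atom lit]]]] % [Expr [Term [Factor [Prim [Atom lit]]] . [Term [Factor [Prim [Atom lit]]]]]]]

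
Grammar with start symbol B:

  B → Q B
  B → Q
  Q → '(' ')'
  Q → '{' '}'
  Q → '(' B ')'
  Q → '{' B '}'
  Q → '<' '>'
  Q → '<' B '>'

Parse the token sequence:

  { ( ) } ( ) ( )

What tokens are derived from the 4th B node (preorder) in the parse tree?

[B [Q { [B [Q ( )]] }] [B [Q ( )] [B [Q ( )]]]]

( )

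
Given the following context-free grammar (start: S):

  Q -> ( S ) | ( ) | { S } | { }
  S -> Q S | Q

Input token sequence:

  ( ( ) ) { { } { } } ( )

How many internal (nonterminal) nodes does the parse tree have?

12

[S [Q ( [S [Q ( )]] )] [S [Q { [S [Q { }] [S [Q { }]]] }] [S [Q ( )]]]]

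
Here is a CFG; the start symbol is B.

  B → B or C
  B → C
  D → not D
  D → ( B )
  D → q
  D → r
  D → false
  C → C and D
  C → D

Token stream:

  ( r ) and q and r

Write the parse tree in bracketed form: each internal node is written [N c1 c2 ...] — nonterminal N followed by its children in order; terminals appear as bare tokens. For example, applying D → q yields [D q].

[B [C [C [C [D ( [B [C [D r]]] )]] and [D q]] and [D r]]]

B
C
C and D
C and D and D
D and D and D
( B ) and D and D
( C ) and D and D
( D ) and D and D
( r ) and D and D
( r ) and q and D
( r ) and q and r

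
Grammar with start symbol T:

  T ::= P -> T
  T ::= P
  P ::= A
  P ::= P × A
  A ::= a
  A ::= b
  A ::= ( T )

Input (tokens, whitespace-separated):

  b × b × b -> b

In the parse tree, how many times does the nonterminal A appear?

[T [P [P [P [A b]] × [A b]] × [A b]] -> [T [P [A b]]]]

4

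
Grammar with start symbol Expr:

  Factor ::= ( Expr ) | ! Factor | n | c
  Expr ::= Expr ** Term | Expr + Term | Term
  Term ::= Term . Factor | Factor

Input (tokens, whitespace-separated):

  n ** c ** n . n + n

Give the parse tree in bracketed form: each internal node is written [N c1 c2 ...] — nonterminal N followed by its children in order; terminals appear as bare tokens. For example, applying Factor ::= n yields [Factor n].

Expr
Expr + Term
Expr ** Term + Term
Expr ** Term ** Term + Term
Term ** Term ** Term + Term
Factor ** Term ** Term + Term
n ** Term ** Term + Term
n ** Factor ** Term + Term
n ** c ** Term + Term
n ** c ** Term . Factor + Term
n ** c ** Factor . Factor + Term
n ** c ** n . Factor + Term
n ** c ** n . n + Term
n ** c ** n . n + Factor
n ** c ** n . n + n

[Expr [Expr [Expr [Expr [Term [Factor n]]] ** [Term [Factor c]]] ** [Term [Term [Factor n]] . [Factor n]]] + [Term [Factor n]]]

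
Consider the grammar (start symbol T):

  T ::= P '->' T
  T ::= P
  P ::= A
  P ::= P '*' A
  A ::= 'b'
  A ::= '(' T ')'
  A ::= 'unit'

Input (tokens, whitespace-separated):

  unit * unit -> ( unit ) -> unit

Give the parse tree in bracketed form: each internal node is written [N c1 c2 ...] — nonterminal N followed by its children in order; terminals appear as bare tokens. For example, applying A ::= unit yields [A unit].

T
P -> T
P * A -> T
A * A -> T
unit * A -> T
unit * unit -> T
unit * unit -> P -> T
unit * unit -> A -> T
unit * unit -> ( T ) -> T
unit * unit -> ( P ) -> T
unit * unit -> ( A ) -> T
unit * unit -> ( unit ) -> T
unit * unit -> ( unit ) -> P
unit * unit -> ( unit ) -> A
unit * unit -> ( unit ) -> unit

[T [P [P [A unit]] * [A unit]] -> [T [P [A ( [T [P [A unit]]] )]] -> [T [P [A unit]]]]]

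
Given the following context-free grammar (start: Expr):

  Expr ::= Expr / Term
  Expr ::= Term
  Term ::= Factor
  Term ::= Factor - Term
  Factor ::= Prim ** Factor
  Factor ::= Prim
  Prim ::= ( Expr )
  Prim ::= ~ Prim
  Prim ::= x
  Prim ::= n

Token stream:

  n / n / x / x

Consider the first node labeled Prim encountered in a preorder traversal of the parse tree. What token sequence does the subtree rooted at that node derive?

[Expr [Expr [Expr [Expr [Term [Factor [Prim n]]]] / [Term [Factor [Prim n]]]] / [Term [Factor [Prim x]]]] / [Term [Factor [Prim x]]]]

n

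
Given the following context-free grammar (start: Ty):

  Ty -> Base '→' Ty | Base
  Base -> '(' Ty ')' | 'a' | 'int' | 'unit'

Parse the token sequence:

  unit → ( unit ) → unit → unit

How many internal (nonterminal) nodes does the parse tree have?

[Ty [Base unit] → [Ty [Base ( [Ty [Base unit]] )] → [Ty [Base unit] → [Ty [Base unit]]]]]

10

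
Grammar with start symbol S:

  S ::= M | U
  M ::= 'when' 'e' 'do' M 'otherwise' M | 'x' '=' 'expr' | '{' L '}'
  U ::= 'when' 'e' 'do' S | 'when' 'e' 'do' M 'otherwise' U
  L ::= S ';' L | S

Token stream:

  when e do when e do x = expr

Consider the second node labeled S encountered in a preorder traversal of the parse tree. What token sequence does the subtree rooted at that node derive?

[S [U when e do [S [U when e do [S [M x = expr]]]]]]

when e do x = expr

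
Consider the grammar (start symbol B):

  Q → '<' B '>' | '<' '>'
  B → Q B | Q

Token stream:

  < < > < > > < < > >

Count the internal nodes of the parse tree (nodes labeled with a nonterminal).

[B [Q < [B [Q < >] [B [Q < >]]] >] [B [Q < [B [Q < >]] >]]]

10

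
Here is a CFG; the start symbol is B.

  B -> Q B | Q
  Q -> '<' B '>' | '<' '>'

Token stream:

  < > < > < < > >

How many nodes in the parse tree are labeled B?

4

[B [Q < >] [B [Q < >] [B [Q < [B [Q < >]] >]]]]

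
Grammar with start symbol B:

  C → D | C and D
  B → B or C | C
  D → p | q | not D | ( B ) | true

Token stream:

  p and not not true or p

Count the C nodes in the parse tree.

3

[B [B [C [C [D p]] and [D not [D not [D true]]]]] or [C [D p]]]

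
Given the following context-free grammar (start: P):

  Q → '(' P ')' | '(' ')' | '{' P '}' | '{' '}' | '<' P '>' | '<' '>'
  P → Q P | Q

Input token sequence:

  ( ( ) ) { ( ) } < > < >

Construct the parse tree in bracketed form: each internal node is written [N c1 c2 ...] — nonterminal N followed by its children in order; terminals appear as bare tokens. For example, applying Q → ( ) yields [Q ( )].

P
Q P
( P ) P
( Q ) P
( ( ) ) P
( ( ) ) Q P
( ( ) ) { P } P
( ( ) ) { Q } P
( ( ) ) { ( ) } P
( ( ) ) { ( ) } Q P
( ( ) ) { ( ) } < > P
( ( ) ) { ( ) } < > Q
( ( ) ) { ( ) } < > < >

[P [Q ( [P [Q ( )]] )] [P [Q { [P [Q ( )]] }] [P [Q < >] [P [Q < >]]]]]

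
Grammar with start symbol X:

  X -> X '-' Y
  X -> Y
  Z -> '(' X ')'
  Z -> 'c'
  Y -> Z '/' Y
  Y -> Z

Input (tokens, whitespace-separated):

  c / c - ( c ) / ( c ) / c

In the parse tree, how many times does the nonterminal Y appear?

7

[X [X [Y [Z c] / [Y [Z c]]]] - [Y [Z ( [X [Y [Z c]]] )] / [Y [Z ( [X [Y [Z c]]] )] / [Y [Z c]]]]]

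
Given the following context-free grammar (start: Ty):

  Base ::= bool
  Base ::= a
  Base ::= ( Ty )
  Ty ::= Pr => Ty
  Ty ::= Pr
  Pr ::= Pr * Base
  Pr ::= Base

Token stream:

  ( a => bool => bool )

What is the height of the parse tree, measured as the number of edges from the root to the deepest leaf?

[Ty [Pr [Base ( [Ty [Pr [Base a]] => [Ty [Pr [Base bool]] => [Ty [Pr [Base bool]]]]] )]]]

8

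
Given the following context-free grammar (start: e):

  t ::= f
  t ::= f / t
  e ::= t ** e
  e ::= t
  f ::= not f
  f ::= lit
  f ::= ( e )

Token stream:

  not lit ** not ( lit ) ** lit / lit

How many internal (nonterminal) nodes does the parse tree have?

[e [t [f not [f lit]]] ** [e [t [f not [f ( [e [t [f lit]]] )]]] ** [e [t [f lit] / [t [f lit]]]]]]

16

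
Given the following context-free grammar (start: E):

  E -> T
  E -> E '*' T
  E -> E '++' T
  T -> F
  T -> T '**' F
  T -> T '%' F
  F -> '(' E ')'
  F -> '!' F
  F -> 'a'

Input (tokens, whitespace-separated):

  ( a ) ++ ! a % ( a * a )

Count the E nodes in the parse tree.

[E [E [T [F ( [E [T [F a]]] )]]] ++ [T [T [F ! [F a]]] % [F ( [E [E [T [F a]]] * [T [F a]]] )]]]

5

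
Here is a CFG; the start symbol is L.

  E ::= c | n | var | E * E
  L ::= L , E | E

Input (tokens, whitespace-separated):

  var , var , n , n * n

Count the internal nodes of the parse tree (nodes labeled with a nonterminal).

10

[L [L [L [L [E var]] , [E var]] , [E n]] , [E [E n] * [E n]]]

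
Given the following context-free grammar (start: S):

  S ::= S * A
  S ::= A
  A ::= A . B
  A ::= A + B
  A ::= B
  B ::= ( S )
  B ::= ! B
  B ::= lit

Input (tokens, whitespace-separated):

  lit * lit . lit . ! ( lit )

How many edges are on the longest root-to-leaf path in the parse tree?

[S [S [A [B lit]]] * [A [A [A [B lit]] . [B lit]] . [B ! [B ( [S [A [B lit]]] )]]]]

7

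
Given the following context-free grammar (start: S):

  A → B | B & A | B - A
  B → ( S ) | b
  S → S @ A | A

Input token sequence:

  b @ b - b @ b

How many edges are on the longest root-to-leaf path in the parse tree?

[S [S [S [A [B b]]] @ [A [B b] - [A [B b]]]] @ [A [B b]]]

5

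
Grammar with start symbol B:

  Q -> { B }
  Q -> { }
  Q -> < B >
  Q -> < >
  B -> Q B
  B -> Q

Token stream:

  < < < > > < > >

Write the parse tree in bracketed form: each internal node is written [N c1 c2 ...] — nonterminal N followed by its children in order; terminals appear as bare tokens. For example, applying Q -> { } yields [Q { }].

B
Q
< B >
< Q B >
< < B > B >
< < Q > B >
< < < > > B >
< < < > > Q >
< < < > > < > >

[B [Q < [B [Q < [B [Q < >]] >] [B [Q < >]]] >]]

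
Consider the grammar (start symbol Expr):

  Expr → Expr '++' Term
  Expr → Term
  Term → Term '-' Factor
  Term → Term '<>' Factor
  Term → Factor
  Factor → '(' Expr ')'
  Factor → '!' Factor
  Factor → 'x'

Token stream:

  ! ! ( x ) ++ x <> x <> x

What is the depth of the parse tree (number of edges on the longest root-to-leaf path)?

[Expr [Expr [Term [Factor ! [Factor ! [Factor ( [Expr [Term [Factor x]]] )]]]]] ++ [Term [Term [Term [Factor x]] <> [Factor x]] <> [Factor x]]]

9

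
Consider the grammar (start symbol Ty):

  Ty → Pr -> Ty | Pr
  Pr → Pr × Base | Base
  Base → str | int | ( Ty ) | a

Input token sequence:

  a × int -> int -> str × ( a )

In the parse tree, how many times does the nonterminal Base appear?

6

[Ty [Pr [Pr [Base a]] × [Base int]] -> [Ty [Pr [Base int]] -> [Ty [Pr [Pr [Base str]] × [Base ( [Ty [Pr [Base a]]] )]]]]]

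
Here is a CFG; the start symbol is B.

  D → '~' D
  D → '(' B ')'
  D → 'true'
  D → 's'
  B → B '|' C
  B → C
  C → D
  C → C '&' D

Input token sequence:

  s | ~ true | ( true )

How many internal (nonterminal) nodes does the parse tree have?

[B [B [B [C [D s]]] | [C [D ~ [D true]]]] | [C [D ( [B [C [D true]]] )]]]

13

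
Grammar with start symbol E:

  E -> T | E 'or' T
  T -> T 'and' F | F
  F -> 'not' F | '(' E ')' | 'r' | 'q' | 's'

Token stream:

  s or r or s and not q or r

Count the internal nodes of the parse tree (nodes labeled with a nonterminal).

[E [E [E [E [T [F s]]] or [T [F r]]] or [T [T [F s]] and [F not [F q]]]] or [T [F r]]]

15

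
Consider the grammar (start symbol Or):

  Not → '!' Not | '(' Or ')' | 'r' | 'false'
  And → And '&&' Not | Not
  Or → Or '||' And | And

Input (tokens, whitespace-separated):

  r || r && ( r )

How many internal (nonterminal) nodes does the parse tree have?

11

[Or [Or [And [Not r]]] || [And [And [Not r]] && [Not ( [Or [And [Not r]]] )]]]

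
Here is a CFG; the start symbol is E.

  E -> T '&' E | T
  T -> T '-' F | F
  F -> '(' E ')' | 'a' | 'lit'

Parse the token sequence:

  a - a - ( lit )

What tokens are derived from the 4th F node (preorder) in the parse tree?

lit

[E [T [T [T [F a]] - [F a]] - [F ( [E [T [F lit]]] )]]]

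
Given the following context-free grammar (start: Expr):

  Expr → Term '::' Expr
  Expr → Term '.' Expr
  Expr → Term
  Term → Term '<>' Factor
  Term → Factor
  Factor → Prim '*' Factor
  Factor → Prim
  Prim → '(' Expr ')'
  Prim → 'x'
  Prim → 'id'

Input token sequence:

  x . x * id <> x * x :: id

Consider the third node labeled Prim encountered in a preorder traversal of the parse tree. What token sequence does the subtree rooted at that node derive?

id

[Expr [Term [Factor [Prim x]]] . [Expr [Term [Term [Factor [Prim x] * [Factor [Prim id]]]] <> [Factor [Prim x] * [Factor [Prim x]]]] :: [Expr [Term [Factor [Prim id]]]]]]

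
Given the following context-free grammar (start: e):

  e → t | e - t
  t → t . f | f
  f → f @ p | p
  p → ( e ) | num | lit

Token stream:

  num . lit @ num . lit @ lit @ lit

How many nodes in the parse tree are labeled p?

6

[e [t [t [t [f [p num]]] . [f [f [p lit]] @ [p num]]] . [f [f [f [p lit]] @ [p lit]] @ [p lit]]]]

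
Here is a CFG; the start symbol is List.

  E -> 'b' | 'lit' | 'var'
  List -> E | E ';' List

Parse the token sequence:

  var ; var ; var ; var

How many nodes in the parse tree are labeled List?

4

[List [E var] ; [List [E var] ; [List [E var] ; [List [E var]]]]]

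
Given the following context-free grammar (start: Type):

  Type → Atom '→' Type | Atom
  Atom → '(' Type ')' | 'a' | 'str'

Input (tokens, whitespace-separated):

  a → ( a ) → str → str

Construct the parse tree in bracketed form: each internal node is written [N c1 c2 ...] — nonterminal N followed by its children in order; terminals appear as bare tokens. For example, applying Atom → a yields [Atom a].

[Type [Atom a] → [Type [Atom ( [Type [Atom a]] )] → [Type [Atom str] → [Type [Atom str]]]]]

Type
Atom → Type
a → Type
a → Atom → Type
a → ( Type ) → Type
a → ( Atom ) → Type
a → ( a ) → Type
a → ( a ) → Atom → Type
a → ( a ) → str → Type
a → ( a ) → str → Atom
a → ( a ) → str → str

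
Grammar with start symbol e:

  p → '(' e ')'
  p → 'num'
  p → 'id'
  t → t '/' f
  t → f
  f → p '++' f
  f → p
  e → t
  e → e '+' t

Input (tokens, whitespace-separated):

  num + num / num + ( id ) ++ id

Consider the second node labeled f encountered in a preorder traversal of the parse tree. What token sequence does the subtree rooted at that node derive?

num

[e [e [e [t [f [p num]]]] + [t [t [f [p num]]] / [f [p num]]]] + [t [f [p ( [e [t [f [p id]]]] )] ++ [f [p id]]]]]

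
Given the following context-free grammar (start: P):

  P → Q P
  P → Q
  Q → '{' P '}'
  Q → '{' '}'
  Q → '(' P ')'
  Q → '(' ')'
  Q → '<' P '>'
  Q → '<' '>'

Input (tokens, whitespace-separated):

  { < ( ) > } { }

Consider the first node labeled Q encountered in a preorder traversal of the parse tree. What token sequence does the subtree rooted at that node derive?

{ < ( ) > }

[P [Q { [P [Q < [P [Q ( )]] >]] }] [P [Q { }]]]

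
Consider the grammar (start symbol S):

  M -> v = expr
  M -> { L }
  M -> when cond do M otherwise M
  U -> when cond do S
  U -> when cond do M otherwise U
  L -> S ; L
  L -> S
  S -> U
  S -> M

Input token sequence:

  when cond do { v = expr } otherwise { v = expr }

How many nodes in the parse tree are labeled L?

2

[S [M when cond do [M { [L [S [M v = expr]]] }] otherwise [M { [L [S [M v = expr]]] }]]]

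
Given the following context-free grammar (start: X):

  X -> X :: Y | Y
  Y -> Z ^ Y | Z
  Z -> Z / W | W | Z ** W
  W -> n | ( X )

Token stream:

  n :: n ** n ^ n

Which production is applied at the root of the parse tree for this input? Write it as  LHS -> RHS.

[X [X [Y [Z [W n]]]] :: [Y [Z [Z [W n]] ** [W n]] ^ [Y [Z [W n]]]]]

X -> X :: Y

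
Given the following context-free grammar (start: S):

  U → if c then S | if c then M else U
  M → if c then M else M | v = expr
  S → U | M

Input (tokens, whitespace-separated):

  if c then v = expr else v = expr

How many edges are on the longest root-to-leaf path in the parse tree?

[S [M if c then [M v = expr] else [M v = expr]]]

3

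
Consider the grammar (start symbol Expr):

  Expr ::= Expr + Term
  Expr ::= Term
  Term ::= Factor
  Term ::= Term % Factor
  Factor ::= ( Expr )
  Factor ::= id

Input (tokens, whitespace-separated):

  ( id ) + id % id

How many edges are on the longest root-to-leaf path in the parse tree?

[Expr [Expr [Term [Factor ( [Expr [Term [Factor id]]] )]]] + [Term [Term [Factor id]] % [Factor id]]]

7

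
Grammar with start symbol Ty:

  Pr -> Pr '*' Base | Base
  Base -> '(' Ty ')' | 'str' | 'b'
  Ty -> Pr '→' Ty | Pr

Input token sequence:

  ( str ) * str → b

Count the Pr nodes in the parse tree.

[Ty [Pr [Pr [Base ( [Ty [Pr [Base str]]] )]] * [Base str]] → [Ty [Pr [Base b]]]]

4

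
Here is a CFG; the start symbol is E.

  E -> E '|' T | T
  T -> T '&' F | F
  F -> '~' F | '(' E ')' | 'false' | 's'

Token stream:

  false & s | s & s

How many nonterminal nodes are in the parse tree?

[E [E [T [T [F false]] & [F s]]] | [T [T [F s]] & [F s]]]

10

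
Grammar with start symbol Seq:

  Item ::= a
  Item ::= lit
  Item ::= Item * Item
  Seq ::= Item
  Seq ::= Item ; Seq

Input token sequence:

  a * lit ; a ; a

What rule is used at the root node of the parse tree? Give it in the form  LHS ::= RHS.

[Seq [Item [Item a] * [Item lit]] ; [Seq [Item a] ; [Seq [Item a]]]]

Seq ::= Item ; Seq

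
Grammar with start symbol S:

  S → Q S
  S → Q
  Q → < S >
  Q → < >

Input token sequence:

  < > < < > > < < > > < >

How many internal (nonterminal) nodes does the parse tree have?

[S [Q < >] [S [Q < [S [Q < >]] >] [S [Q < [S [Q < >]] >] [S [Q < >]]]]]

12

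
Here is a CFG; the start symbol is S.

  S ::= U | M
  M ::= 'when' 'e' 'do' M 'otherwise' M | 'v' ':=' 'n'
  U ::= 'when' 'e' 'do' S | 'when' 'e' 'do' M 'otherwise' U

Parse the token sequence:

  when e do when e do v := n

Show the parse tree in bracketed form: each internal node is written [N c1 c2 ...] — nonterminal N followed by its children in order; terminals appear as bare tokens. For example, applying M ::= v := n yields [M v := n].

S
U
when e do S
when e do U
when e do when e do S
when e do when e do M
when e do when e do v := n

[S [U when e do [S [U when e do [S [M v := n]]]]]]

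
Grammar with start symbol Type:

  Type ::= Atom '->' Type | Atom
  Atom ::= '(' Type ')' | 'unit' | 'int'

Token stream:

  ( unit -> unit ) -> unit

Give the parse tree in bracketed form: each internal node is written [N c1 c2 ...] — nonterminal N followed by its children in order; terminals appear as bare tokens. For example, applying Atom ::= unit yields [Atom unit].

Type
Atom -> Type
( Type ) -> Type
( Atom -> Type ) -> Type
( unit -> Type ) -> Type
( unit -> Atom ) -> Type
( unit -> unit ) -> Type
( unit -> unit ) -> Atom
( unit -> unit ) -> unit

[Type [Atom ( [Type [Atom unit] -> [Type [Atom unit]]] )] -> [Type [Atom unit]]]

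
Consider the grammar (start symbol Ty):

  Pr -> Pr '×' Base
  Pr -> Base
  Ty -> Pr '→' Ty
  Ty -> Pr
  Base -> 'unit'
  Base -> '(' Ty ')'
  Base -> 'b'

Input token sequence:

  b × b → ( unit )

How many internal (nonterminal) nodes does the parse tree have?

11

[Ty [Pr [Pr [Base b]] × [Base b]] → [Ty [Pr [Base ( [Ty [Pr [Base unit]]] )]]]]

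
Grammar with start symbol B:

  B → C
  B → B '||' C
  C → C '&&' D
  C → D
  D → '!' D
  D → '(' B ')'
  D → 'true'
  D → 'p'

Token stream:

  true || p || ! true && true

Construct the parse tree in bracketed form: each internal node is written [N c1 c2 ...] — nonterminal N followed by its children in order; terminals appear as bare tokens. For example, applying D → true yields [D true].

B
B || C
B || C || C
C || C || C
D || C || C
true || C || C
true || D || C
true || p || C
true || p || C && D
true || p || D && D
true || p || ! D && D
true || p || ! true && D
true || p || ! true && true

[B [B [B [C [D true]]] || [C [D p]]] || [C [C [D ! [D true]]] && [D true]]]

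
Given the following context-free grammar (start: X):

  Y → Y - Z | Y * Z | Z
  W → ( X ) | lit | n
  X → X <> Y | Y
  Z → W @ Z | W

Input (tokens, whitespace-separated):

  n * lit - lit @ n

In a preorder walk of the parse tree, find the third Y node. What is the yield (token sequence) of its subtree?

n

[X [Y [Y [Y [Z [W n]]] * [Z [W lit]]] - [Z [W lit] @ [Z [W n]]]]]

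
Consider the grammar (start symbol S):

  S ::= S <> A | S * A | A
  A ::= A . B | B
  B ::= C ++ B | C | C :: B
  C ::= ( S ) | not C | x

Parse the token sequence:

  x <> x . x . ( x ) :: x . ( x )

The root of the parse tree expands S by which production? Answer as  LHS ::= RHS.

[S [S [A [B [C x]]]] <> [A [A [A [A [B [C x]]] . [B [C x]]] . [B [C ( [S [A [B [C x]]]] )] :: [B [C x]]]] . [B [C ( [S [A [B [C x]]]] )]]]]

S ::= S <> A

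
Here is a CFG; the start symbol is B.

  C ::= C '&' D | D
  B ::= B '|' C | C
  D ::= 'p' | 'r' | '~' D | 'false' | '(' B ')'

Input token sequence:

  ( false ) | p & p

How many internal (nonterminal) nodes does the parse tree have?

[B [B [C [D ( [B [C [D false]]] )]]] | [C [C [D p]] & [D p]]]

11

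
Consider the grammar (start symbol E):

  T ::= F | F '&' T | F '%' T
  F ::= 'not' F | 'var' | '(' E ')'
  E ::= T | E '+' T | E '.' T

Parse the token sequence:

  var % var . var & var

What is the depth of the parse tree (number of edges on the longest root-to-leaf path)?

[E [E [T [F var] % [T [F var]]]] . [T [F var] & [T [F var]]]]

5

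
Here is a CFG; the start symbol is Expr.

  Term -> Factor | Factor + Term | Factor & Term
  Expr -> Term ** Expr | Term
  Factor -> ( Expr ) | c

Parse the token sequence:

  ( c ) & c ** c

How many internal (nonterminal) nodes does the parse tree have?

11

[Expr [Term [Factor ( [Expr [Term [Factor c]]] )] & [Term [Factor c]]] ** [Expr [Term [Factor c]]]]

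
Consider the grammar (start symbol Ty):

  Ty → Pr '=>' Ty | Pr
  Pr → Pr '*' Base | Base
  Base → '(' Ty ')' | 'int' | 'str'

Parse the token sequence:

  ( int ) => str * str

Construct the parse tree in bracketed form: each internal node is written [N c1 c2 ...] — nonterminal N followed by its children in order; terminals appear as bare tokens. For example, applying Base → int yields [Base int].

[Ty [Pr [Base ( [Ty [Pr [Base int]]] )]] => [Ty [Pr [Pr [Base str]] * [Base str]]]]

Ty
Pr => Ty
Base => Ty
( Ty ) => Ty
( Pr ) => Ty
( Base ) => Ty
( int ) => Ty
( int ) => Pr
( int ) => Pr * Base
( int ) => Base * Base
( int ) => str * Base
( int ) => str * str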